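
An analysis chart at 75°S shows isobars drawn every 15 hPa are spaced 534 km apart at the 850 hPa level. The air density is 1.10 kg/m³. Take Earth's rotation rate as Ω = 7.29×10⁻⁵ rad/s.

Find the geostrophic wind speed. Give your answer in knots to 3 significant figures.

Coriolis parameter at 75°S:
f = 2Ω sin φ = 2 × 7.29×10⁻⁵ × sin 75° = 1.41×10⁻⁴ s⁻¹
Pressure gradient: |∂P/∂n| = 1500 Pa / 534000 m = 2.81×10⁻³ Pa/m
Geostrophic balance (pressure-gradient force = Coriolis force):
V_g = (1/(fρ)) |∂P/∂n| = 2.81×10⁻³ / (1.41×10⁻⁴ × 1.10) = 18.1 m/s
Converting: 18.1 m/s × 1.944 = 35.2 knots

35.2 knots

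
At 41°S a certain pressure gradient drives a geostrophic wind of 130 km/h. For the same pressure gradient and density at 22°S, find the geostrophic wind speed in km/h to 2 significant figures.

With the same pressure gradient and density, V_g ∝ 1/f ∝ 1/sin φ.
V₂ = V₁ · sin φ₁ / sin φ₂ = 130 × sin 41° / sin 22°
V₂ = 130 × 0.6561/0.3746 = 230 km/h

230 km/h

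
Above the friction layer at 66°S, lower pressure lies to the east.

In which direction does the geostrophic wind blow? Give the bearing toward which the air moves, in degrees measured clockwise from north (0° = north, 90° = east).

000°

The pressure-gradient force points toward the east (bearing 090°).
Geostrophic balance: in the Southern Hemisphere the Coriolis force deflects motion to the left, so the geostrophic wind blows 90° to the left of the pressure-gradient force (low pressure on the right).
Rotating 090° by 90° counterclockwise gives 000° — the wind blows toward the north.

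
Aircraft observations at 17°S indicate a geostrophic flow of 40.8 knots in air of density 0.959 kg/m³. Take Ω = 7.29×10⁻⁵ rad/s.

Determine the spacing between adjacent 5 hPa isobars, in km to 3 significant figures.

Coriolis parameter at 17°S:
f = 2Ω sin φ = 2 × 7.29×10⁻⁵ × sin 17° = 4.26×10⁻⁵ s⁻¹
Wind speed in SI: 40.8 knots = 21.0 m/s
Geostrophic balance rearranged: |∂P/∂n| = f ρ V_g
|∂P/∂n| = 4.26×10⁻⁵ × 0.959 × 21.0 = 8.58×10⁻⁴ Pa/m
Isobar spacing: Δn = ΔP/|∂P/∂n| = 500 Pa / 8.58×10⁻⁴ Pa/m = 582720 m ≈ 583 km

583 km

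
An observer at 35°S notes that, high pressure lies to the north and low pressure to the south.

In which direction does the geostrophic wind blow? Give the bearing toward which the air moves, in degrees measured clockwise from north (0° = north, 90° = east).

The pressure-gradient force points toward the south (bearing 180°).
Geostrophic balance: in the Southern Hemisphere the Coriolis force deflects motion to the left, so the geostrophic wind blows 90° to the left of the pressure-gradient force (low pressure on the right).
Rotating 180° by 90° counterclockwise gives 090° — the wind blows toward the east.

090°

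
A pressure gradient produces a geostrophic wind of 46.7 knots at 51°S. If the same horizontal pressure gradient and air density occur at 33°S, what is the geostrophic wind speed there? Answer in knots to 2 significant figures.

With the same pressure gradient and density, V_g ∝ 1/f ∝ 1/sin φ.
V₂ = V₁ · sin φ₁ / sin φ₂ = 46.7 × sin 51° / sin 33°
V₂ = 46.7 × 0.7771/0.5446 = 67 knots

67 knots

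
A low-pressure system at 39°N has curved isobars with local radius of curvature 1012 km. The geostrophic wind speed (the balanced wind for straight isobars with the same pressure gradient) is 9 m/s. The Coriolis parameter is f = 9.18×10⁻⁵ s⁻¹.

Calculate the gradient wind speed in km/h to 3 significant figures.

Around a low, centrifugal force acts outward with Coriolis, so pressure-gradient force balances both:
(1/ρ)|∂P/∂n| = fV + V²/R  →  V² + fR·V − fR·V_g = 0
With fR = 9.18×10⁻⁵ × 1012×10³ m = 92.9 m/s:
V = [−fR + √((fR)² + 4 fR V_g)]/2 = [−92.9 + √(92.9² + 4×92.9×9)]/2 = 8.26 m/s
Subgeostrophic (V < V_g = 9 m/s), as expected around a low.
Converting: 8.26 m/s × 3.6 = 29.8 km/h

29.8 km/h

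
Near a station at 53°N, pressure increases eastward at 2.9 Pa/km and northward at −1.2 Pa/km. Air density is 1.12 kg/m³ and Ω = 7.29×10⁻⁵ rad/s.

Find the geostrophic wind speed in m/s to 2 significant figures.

Coriolis parameter at 53°N:
f = 2Ω sin φ = 2 × 7.29×10⁻⁵ × sin 53° = 1.16×10⁻⁴ s⁻¹
Component geostrophic relations (x east, y north):
u_g = −(1/(fρ)) ∂P/∂y,  v_g = (1/(fρ)) ∂P/∂x
u_g = −(−1.2×10⁻³)/(1.16×10⁻⁴ × 1.12) = 9.20 m/s;  v_g = (2.9×10⁻³)/(1.16×10⁻⁴ × 1.12) = 22.2 m/s
|V_g| = √(u_g² + v_g²) = 24.1 m/s

24 m/s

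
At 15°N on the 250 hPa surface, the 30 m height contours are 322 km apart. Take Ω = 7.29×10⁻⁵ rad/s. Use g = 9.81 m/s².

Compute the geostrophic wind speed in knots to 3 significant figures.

47.1 knots

Coriolis parameter at 15°N:
f = 2Ω sin φ = 2 × 7.29×10⁻⁵ × sin 15° = 3.77×10⁻⁵ s⁻¹
Height gradient: |∂Z/∂n| = 30 m / 322000 m = 9.32×10⁻⁵
On a pressure surface, geostrophic balance gives V_g = (g/f)|∂Z/∂n|:
V_g = 9.81 × 9.32×10⁻⁵ / 3.77×10⁻⁵ = 24.2 m/s
Converting: 24.2 m/s × 1.944 = 47.1 knots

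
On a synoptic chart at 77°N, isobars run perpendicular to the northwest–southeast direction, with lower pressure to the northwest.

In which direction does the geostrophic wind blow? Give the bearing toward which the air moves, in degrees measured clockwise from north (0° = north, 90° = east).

The pressure-gradient force points toward the northwest (bearing 315°).
Geostrophic balance: in the Northern Hemisphere the Coriolis force deflects motion to the right, so the geostrophic wind blows 90° to the right of the pressure-gradient force (low pressure on the left).
Rotating 315° by 90° clockwise gives 045° — the wind blows toward the northeast.

045°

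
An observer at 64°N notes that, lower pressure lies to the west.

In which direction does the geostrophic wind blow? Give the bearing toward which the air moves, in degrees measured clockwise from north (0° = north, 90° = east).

The pressure-gradient force points toward the west (bearing 270°).
Geostrophic balance: in the Northern Hemisphere the Coriolis force deflects motion to the right, so the geostrophic wind blows 90° to the right of the pressure-gradient force (low pressure on the left).
Rotating 270° by 90° clockwise gives 000° — the wind blows toward the north.

000°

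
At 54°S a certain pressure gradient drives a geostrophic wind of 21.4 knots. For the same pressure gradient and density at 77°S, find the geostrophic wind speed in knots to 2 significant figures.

18 knots

With the same pressure gradient and density, V_g ∝ 1/f ∝ 1/sin φ.
V₂ = V₁ · sin φ₁ / sin φ₂ = 21.4 × sin 54° / sin 77°
V₂ = 21.4 × 0.8090/0.9744 = 18 knots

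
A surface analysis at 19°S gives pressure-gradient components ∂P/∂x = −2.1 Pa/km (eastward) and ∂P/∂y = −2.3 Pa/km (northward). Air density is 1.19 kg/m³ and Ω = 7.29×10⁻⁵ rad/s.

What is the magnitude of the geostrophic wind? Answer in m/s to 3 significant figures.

55.1 m/s

Coriolis parameter at 19°S:
f = 2Ω sin φ = 2 × 7.29×10⁻⁵ × sin 19° = 4.75×10⁻⁵ s⁻¹
In the Southern Hemisphere f is negative: f = −4.75×10⁻⁵ s⁻¹.
Component geostrophic relations (x east, y north):
u_g = −(1/(fρ)) ∂P/∂y,  v_g = (1/(fρ)) ∂P/∂x
u_g = −(−2.3×10⁻³)/(−4.75×10⁻⁵ × 1.19) = −40.7 m/s;  v_g = (−2.1×10⁻³)/(−4.75×10⁻⁵ × 1.19) = 37.2 m/s
|V_g| = √(u_g² + v_g²) = 55.1 m/s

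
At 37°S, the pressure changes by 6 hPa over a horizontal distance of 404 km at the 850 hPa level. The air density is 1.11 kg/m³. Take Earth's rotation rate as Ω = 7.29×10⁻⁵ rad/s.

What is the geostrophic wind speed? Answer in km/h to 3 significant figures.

54.9 km/h

Coriolis parameter at 37°S:
f = 2Ω sin φ = 2 × 7.29×10⁻⁵ × sin 37° = 8.77×10⁻⁵ s⁻¹
Pressure gradient: |∂P/∂n| = 600 Pa / 404000 m = 1.49×10⁻³ Pa/m
Geostrophic balance (pressure-gradient force = Coriolis force):
V_g = (1/(fρ)) |∂P/∂n| = 1.49×10⁻³ / (8.77×10⁻⁵ × 1.11) = 15.2 m/s
Converting: 15.2 m/s × 3.6 = 54.9 km/h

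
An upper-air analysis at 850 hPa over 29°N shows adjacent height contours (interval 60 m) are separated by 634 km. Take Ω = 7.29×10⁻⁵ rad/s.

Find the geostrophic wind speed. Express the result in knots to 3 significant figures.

Coriolis parameter at 29°N:
f = 2Ω sin φ = 2 × 7.29×10⁻⁵ × sin 29° = 7.07×10⁻⁵ s⁻¹
Height gradient: |∂Z/∂n| = 60 m / 634000 m = 9.46×10⁻⁵
On a pressure surface, geostrophic balance gives V_g = (g/f)|∂Z/∂n|:
V_g = 9.81 × 9.46×10⁻⁵ / 7.07×10⁻⁵ = 13.1 m/s
Converting: 13.1 m/s × 1.944 = 25.5 knots

25.5 knots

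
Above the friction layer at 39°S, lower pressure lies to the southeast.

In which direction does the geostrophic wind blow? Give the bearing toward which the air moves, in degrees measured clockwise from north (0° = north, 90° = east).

045°

The pressure-gradient force points toward the southeast (bearing 135°).
Geostrophic balance: in the Southern Hemisphere the Coriolis force deflects motion to the left, so the geostrophic wind blows 90° to the left of the pressure-gradient force (low pressure on the right).
Rotating 135° by 90° counterclockwise gives 045° — the wind blows toward the northeast.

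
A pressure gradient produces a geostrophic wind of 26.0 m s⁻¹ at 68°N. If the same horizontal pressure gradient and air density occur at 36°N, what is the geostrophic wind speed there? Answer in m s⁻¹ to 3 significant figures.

With the same pressure gradient and density, V_g ∝ 1/f ∝ 1/sin φ.
V₂ = V₁ · sin φ₁ / sin φ₂ = 26.0 × sin 68° / sin 36°
V₂ = 26.0 × 0.9272/0.5878 = 41.0 m s⁻¹

41.0 m s⁻¹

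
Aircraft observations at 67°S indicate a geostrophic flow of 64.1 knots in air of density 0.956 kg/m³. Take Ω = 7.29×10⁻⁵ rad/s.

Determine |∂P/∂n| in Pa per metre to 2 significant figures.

4.2×10⁻³ Pa/m

Coriolis parameter at 67°S:
f = 2Ω sin φ = 2 × 7.29×10⁻⁵ × sin 67° = 1.34×10⁻⁴ s⁻¹
Wind speed in SI: 64.1 knots = 33.0 m/s
Geostrophic balance rearranged: |∂P/∂n| = f ρ V_g
|∂P/∂n| = 1.34×10⁻⁴ × 0.956 × 33.0 = 4.23×10⁻³ Pa/m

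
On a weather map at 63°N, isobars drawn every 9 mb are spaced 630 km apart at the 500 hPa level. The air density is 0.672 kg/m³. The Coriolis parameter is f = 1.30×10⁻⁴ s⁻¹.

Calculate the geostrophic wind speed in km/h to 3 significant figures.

58.9 km/h

Pressure gradient: |∂P/∂n| = 900 Pa / 630000 m = 1.43×10⁻³ Pa/m
Geostrophic balance (pressure-gradient force = Coriolis force):
V_g = (1/(fρ)) |∂P/∂n| = 1.43×10⁻³ / (1.30×10⁻⁴ × 0.672) = 16.4 m/s
Converting: 16.4 m/s × 3.6 = 58.9 km/h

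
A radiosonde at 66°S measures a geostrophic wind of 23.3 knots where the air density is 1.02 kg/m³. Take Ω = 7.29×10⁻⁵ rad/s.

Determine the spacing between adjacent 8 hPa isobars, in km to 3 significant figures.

491 km

Coriolis parameter at 66°S:
f = 2Ω sin φ = 2 × 7.29×10⁻⁵ × sin 66° = 1.33×10⁻⁴ s⁻¹
Wind speed in SI: 23.3 knots = 12.0 m/s
Geostrophic balance rearranged: |∂P/∂n| = f ρ V_g
|∂P/∂n| = 1.33×10⁻⁴ × 1.02 × 12.0 = 1.63×10⁻³ Pa/m
Isobar spacing: Δn = ΔP/|∂P/∂n| = 800 Pa / 1.63×10⁻³ Pa/m = 491256 m ≈ 491 km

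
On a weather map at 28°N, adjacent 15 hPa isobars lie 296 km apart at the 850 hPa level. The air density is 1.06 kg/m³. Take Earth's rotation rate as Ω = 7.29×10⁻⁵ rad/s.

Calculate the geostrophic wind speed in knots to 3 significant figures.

136 knots

Coriolis parameter at 28°N:
f = 2Ω sin φ = 2 × 7.29×10⁻⁵ × sin 28° = 6.84×10⁻⁵ s⁻¹
Pressure gradient: |∂P/∂n| = 1500 Pa / 296000 m = 5.07×10⁻³ Pa/m
Geostrophic balance (pressure-gradient force = Coriolis force):
V_g = (1/(fρ)) |∂P/∂n| = 5.07×10⁻³ / (6.84×10⁻⁵ × 1.06) = 69.8 m/s
Converting: 69.8 m/s × 1.944 = 136 knots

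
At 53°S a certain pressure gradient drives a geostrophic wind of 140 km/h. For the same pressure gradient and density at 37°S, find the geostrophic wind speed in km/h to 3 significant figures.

With the same pressure gradient and density, V_g ∝ 1/f ∝ 1/sin φ.
V₂ = V₁ · sin φ₁ / sin φ₂ = 140 × sin 53° / sin 37°
V₂ = 140 × 0.7986/0.6018 = 186 km/h

186 km/h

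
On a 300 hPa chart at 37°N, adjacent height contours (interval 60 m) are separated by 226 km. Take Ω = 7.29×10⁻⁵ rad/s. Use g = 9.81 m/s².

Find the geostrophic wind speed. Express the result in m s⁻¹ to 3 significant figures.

Coriolis parameter at 37°N:
f = 2Ω sin φ = 2 × 7.29×10⁻⁵ × sin 37° = 8.77×10⁻⁵ s⁻¹
Height gradient: |∂Z/∂n| = 60 m / 226000 m = 2.65×10⁻⁴
On a pressure surface, geostrophic balance gives V_g = (g/f)|∂Z/∂n|:
V_g = 9.81 × 2.65×10⁻⁴ / 8.77×10⁻⁵ = 29.7 m/s

29.7 m s⁻¹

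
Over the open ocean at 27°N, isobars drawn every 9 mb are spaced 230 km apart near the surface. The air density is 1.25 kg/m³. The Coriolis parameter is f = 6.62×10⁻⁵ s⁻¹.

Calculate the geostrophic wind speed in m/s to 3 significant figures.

Pressure gradient: |∂P/∂n| = 900 Pa / 230000 m = 3.91×10⁻³ Pa/m
Geostrophic balance (pressure-gradient force = Coriolis force):
V_g = (1/(fρ)) |∂P/∂n| = 3.91×10⁻³ / (6.62×10⁻⁵ × 1.25) = 47.3 m/s

47.3 m/s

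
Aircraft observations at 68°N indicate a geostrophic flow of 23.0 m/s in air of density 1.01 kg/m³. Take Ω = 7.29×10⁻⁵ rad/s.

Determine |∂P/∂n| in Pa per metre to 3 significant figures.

Coriolis parameter at 68°N:
f = 2Ω sin φ = 2 × 7.29×10⁻⁵ × sin 68° = 1.35×10⁻⁴ s⁻¹
Geostrophic balance rearranged: |∂P/∂n| = f ρ V_g
|∂P/∂n| = 1.35×10⁻⁴ × 1.01 × 23.0 = 3.14×10⁻³ Pa/m

3.14×10⁻³ Pa/m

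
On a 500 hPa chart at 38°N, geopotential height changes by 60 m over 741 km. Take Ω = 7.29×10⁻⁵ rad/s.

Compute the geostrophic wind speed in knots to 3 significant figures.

17.2 knots

Coriolis parameter at 38°N:
f = 2Ω sin φ = 2 × 7.29×10⁻⁵ × sin 38° = 8.98×10⁻⁵ s⁻¹
Height gradient: |∂Z/∂n| = 60 m / 741000 m = 8.10×10⁻⁵
On a pressure surface, geostrophic balance gives V_g = (g/f)|∂Z/∂n|:
V_g = 9.81 × 8.10×10⁻⁵ / 8.98×10⁻⁵ = 8.85 m/s
Converting: 8.85 m/s × 1.944 = 17.2 knots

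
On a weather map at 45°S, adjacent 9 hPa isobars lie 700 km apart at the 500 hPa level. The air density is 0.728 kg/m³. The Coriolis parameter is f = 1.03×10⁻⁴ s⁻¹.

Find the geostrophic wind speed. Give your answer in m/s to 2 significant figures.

17 m/s

Pressure gradient: |∂P/∂n| = 900 Pa / 700000 m = 1.29×10⁻³ Pa/m
Geostrophic balance (pressure-gradient force = Coriolis force):
V_g = (1/(fρ)) |∂P/∂n| = 1.29×10⁻³ / (1.03×10⁻⁴ × 0.728) = 17.1 m/s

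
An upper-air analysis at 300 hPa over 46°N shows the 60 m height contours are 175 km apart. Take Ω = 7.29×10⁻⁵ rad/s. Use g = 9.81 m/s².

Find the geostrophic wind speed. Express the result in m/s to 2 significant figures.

Coriolis parameter at 46°N:
f = 2Ω sin φ = 2 × 7.29×10⁻⁵ × sin 46° = 1.05×10⁻⁴ s⁻¹
Height gradient: |∂Z/∂n| = 60 m / 175000 m = 3.43×10⁻⁴
On a pressure surface, geostrophic balance gives V_g = (g/f)|∂Z/∂n|:
V_g = 9.81 × 3.43×10⁻⁴ / 1.05×10⁻⁴ = 32.1 m/s

32 m/s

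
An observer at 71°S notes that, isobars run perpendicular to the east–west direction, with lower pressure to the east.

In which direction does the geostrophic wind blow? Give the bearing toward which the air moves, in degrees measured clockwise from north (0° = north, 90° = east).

000°

The pressure-gradient force points toward the east (bearing 090°).
Geostrophic balance: in the Southern Hemisphere the Coriolis force deflects motion to the left, so the geostrophic wind blows 90° to the left of the pressure-gradient force (low pressure on the right).
Rotating 090° by 90° counterclockwise gives 000° — the wind blows toward the north.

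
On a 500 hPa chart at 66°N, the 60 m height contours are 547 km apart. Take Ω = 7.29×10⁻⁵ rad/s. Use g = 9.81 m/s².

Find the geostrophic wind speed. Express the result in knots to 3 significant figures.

15.7 knots

Coriolis parameter at 66°N:
f = 2Ω sin φ = 2 × 7.29×10⁻⁵ × sin 66° = 1.33×10⁻⁴ s⁻¹
Height gradient: |∂Z/∂n| = 60 m / 547000 m = 1.10×10⁻⁴
On a pressure surface, geostrophic balance gives V_g = (g/f)|∂Z/∂n|:
V_g = 9.81 × 1.10×10⁻⁴ / 1.33×10⁻⁴ = 8.08 m/s
Converting: 8.08 m/s × 1.944 = 15.7 knots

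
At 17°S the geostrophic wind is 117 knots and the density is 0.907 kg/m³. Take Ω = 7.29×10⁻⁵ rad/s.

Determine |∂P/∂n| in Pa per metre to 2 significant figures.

2.3×10⁻³ Pa/m

Coriolis parameter at 17°S:
f = 2Ω sin φ = 2 × 7.29×10⁻⁵ × sin 17° = 4.26×10⁻⁵ s⁻¹
Wind speed in SI: 117 knots = 60.2 m/s
Geostrophic balance rearranged: |∂P/∂n| = f ρ V_g
|∂P/∂n| = 4.26×10⁻⁵ × 0.907 × 60.2 = 2.33×10⁻³ Pa/m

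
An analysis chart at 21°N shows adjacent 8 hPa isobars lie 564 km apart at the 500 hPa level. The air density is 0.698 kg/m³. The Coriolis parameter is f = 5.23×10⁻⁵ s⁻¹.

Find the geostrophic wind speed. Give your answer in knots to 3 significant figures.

75.5 knots

Pressure gradient: |∂P/∂n| = 800 Pa / 564000 m = 1.42×10⁻³ Pa/m
Geostrophic balance (pressure-gradient force = Coriolis force):
V_g = (1/(fρ)) |∂P/∂n| = 1.42×10⁻³ / (5.23×10⁻⁵ × 0.698) = 38.9 m/s
Converting: 38.9 m/s × 1.944 = 75.5 knots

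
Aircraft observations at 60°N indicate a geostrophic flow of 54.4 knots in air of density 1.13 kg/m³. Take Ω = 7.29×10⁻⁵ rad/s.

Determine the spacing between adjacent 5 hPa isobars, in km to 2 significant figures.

Coriolis parameter at 60°N:
f = 2Ω sin φ = 2 × 7.29×10⁻⁵ × sin 60° = 1.26×10⁻⁴ s⁻¹
Wind speed in SI: 54.4 knots = 28.0 m/s
Geostrophic balance rearranged: |∂P/∂n| = f ρ V_g
|∂P/∂n| = 1.26×10⁻⁴ × 1.13 × 28.0 = 3.99×10⁻³ Pa/m
Isobar spacing: Δn = ΔP/|∂P/∂n| = 500 Pa / 3.99×10⁻³ Pa/m = 125218 m ≈ 130 km

130 km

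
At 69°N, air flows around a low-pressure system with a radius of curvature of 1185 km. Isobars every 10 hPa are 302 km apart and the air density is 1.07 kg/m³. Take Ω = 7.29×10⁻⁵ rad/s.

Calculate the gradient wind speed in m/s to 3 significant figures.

Coriolis parameter at 69°N:
f = 2Ω sin φ = 2 × 7.29×10⁻⁵ × sin 69° = 1.36×10⁻⁴ s⁻¹
Pressure gradient: |∂P/∂n| = 1000 Pa / 302000 m = 3.31×10⁻³ Pa/m
Geostrophic speed: V_g = |∂P/∂n|/(fρ) = 3.31×10⁻³/(1.36×10⁻⁴ × 1.07) = 22.7 m/s
Around a low, centrifugal force acts outward with Coriolis, so pressure-gradient force balances both:
(1/ρ)|∂P/∂n| = fV + V²/R  →  V² + fR·V − fR·V_g = 0
With fR = 1.36×10⁻⁴ × 1185×10³ m = 161 m/s:
V = [−fR + √((fR)² + 4 fR V_g)]/2 = [−161 + √(161² + 4×161×22.7)]/2 = 20.2 m/s
Subgeostrophic (V < V_g = 22.7 m/s), as expected around a low.

20.2 m/s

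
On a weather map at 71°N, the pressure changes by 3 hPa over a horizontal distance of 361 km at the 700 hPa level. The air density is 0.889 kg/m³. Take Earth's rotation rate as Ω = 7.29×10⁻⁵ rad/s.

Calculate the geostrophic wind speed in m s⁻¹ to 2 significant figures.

Coriolis parameter at 71°N:
f = 2Ω sin φ = 2 × 7.29×10⁻⁵ × sin 71° = 1.38×10⁻⁴ s⁻¹
Pressure gradient: |∂P/∂n| = 300 Pa / 361000 m = 8.31×10⁻⁴ Pa/m
Geostrophic balance (pressure-gradient force = Coriolis force):
V_g = (1/(fρ)) |∂P/∂n| = 8.31×10⁻⁴ / (1.38×10⁻⁴ × 0.889) = 6.78 m/s

6.8 m s⁻¹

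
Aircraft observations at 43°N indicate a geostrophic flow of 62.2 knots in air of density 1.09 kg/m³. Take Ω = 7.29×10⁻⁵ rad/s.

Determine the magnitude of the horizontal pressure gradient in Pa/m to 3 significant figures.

3.47×10⁻³ Pa/m

Coriolis parameter at 43°N:
f = 2Ω sin φ = 2 × 7.29×10⁻⁵ × sin 43° = 9.94×10⁻⁵ s⁻¹
Wind speed in SI: 62.2 knots = 32.0 m/s
Geostrophic balance rearranged: |∂P/∂n| = f ρ V_g
|∂P/∂n| = 9.94×10⁻⁵ × 1.09 × 32.0 = 3.47×10⁻³ Pa/m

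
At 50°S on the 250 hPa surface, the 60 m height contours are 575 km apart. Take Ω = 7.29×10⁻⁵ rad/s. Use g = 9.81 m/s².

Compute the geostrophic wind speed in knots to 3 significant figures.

Coriolis parameter at 50°S:
f = 2Ω sin φ = 2 × 7.29×10⁻⁵ × sin 50° = 1.12×10⁻⁴ s⁻¹
Height gradient: |∂Z/∂n| = 60 m / 575000 m = 1.04×10⁻⁴
On a pressure surface, geostrophic balance gives V_g = (g/f)|∂Z/∂n|:
V_g = 9.81 × 1.04×10⁻⁴ / 1.12×10⁻⁴ = 9.17 m/s
Converting: 9.17 m/s × 1.944 = 17.8 knots

17.8 knots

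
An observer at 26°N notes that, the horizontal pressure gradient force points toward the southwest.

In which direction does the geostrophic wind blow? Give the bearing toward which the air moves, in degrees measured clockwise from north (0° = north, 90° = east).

The pressure-gradient force points toward the southwest (bearing 225°).
Geostrophic balance: in the Northern Hemisphere the Coriolis force deflects motion to the right, so the geostrophic wind blows 90° to the right of the pressure-gradient force (low pressure on the left).
Rotating 225° by 90° clockwise gives 315° — the wind blows toward the northwest.

315°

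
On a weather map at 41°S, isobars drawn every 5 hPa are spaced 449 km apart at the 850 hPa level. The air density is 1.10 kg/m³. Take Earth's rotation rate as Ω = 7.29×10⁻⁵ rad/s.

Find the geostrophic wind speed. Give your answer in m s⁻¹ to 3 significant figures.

Coriolis parameter at 41°S:
f = 2Ω sin φ = 2 × 7.29×10⁻⁵ × sin 41° = 9.57×10⁻⁵ s⁻¹
Pressure gradient: |∂P/∂n| = 500 Pa / 449000 m = 1.11×10⁻³ Pa/m
Geostrophic balance (pressure-gradient force = Coriolis force):
V_g = (1/(fρ)) |∂P/∂n| = 1.11×10⁻³ / (9.57×10⁻⁵ × 1.10) = 10.6 m/s

10.6 m s⁻¹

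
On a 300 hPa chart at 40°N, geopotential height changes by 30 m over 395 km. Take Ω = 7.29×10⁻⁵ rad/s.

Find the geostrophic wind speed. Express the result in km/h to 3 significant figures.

28.6 km/h

Coriolis parameter at 40°N:
f = 2Ω sin φ = 2 × 7.29×10⁻⁵ × sin 40° = 9.37×10⁻⁵ s⁻¹
Height gradient: |∂Z/∂n| = 30 m / 395000 m = 7.59×10⁻⁵
On a pressure surface, geostrophic balance gives V_g = (g/f)|∂Z/∂n|:
V_g = 9.81 × 7.59×10⁻⁵ / 9.37×10⁻⁵ = 7.95 m/s
Converting: 7.95 m/s × 3.6 = 28.6 km/h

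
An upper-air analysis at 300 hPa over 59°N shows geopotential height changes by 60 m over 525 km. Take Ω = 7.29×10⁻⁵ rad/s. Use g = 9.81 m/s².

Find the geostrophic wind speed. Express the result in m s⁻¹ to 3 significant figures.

8.97 m s⁻¹

Coriolis parameter at 59°N:
f = 2Ω sin φ = 2 × 7.29×10⁻⁵ × sin 59° = 1.25×10⁻⁴ s⁻¹
Height gradient: |∂Z/∂n| = 60 m / 525000 m = 1.14×10⁻⁴
On a pressure surface, geostrophic balance gives V_g = (g/f)|∂Z/∂n|:
V_g = 9.81 × 1.14×10⁻⁴ / 1.25×10⁻⁴ = 8.97 m/s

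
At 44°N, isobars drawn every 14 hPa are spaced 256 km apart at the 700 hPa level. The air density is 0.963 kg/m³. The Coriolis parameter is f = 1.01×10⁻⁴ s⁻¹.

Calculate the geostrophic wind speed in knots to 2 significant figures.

110 knots

Pressure gradient: |∂P/∂n| = 1400 Pa / 256000 m = 5.47×10⁻³ Pa/m
Geostrophic balance (pressure-gradient force = Coriolis force):
V_g = (1/(fρ)) |∂P/∂n| = 5.47×10⁻³ / (1.01×10⁻⁴ × 0.963) = 56.2 m/s
Converting: 56.2 m/s × 1.944 = 110 knots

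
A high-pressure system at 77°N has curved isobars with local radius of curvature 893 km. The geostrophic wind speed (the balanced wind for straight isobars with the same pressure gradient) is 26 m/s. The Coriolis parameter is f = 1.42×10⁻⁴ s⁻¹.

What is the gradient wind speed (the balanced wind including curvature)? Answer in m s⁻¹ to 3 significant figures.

Around a high, pressure-gradient force acts outward with centrifugal, so Coriolis balances both:
fV = (1/ρ)|∂P/∂n| + V²/R  →  V² − fR·V + fR·V_g = 0
With fR = 1.42×10⁻⁴ × 893×10³ m = 127 m/s:
V = [fR − √((fR)² − 4 fR V_g)]/2 = [127 − √(127² − 4×127×26)]/2 = 36.5 m/s
Supergeostrophic (V > V_g = 26 m/s), as expected around a high.

36.5 m s⁻¹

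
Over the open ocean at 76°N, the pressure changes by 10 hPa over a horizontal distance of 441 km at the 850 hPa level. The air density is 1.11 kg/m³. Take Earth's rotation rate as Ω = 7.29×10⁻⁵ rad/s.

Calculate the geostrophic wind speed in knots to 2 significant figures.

28 knots

Coriolis parameter at 76°N:
f = 2Ω sin φ = 2 × 7.29×10⁻⁵ × sin 76° = 1.41×10⁻⁴ s⁻¹
Pressure gradient: |∂P/∂n| = 1000 Pa / 441000 m = 2.27×10⁻³ Pa/m
Geostrophic balance (pressure-gradient force = Coriolis force):
V_g = (1/(fρ)) |∂P/∂n| = 2.27×10⁻³ / (1.41×10⁻⁴ × 1.11) = 14.4 m/s
Converting: 14.4 m/s × 1.944 = 28 knots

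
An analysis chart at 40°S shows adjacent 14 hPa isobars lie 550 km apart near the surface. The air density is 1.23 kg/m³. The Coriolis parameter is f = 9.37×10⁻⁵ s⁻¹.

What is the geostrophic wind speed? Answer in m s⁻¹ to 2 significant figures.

22 m s⁻¹

Pressure gradient: |∂P/∂n| = 1400 Pa / 550000 m = 2.55×10⁻³ Pa/m
Geostrophic balance (pressure-gradient force = Coriolis force):
V_g = (1/(fρ)) |∂P/∂n| = 2.55×10⁻³ / (9.37×10⁻⁵ × 1.23) = 22.1 m/s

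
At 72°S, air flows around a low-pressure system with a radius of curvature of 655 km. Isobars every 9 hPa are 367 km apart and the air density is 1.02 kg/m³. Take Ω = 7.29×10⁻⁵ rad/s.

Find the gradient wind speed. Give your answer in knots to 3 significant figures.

Coriolis parameter at 72°S:
f = 2Ω sin φ = 2 × 7.29×10⁻⁵ × sin 72° = 1.39×10⁻⁴ s⁻¹
Pressure gradient: |∂P/∂n| = 900 Pa / 367000 m = 2.45×10⁻³ Pa/m
Geostrophic speed: V_g = |∂P/∂n|/(fρ) = 2.45×10⁻³/(1.39×10⁻⁴ × 1.02) = 17.3 m/s
Around a low, centrifugal force acts outward with Coriolis, so pressure-gradient force balances both:
(1/ρ)|∂P/∂n| = fV + V²/R  →  V² + fR·V − fR·V_g = 0
With fR = 1.39×10⁻⁴ × 655×10³ m = 90.8 m/s:
V = [−fR + √((fR)² + 4 fR V_g)]/2 = [−90.8 + √(90.8² + 4×90.8×17.3)]/2 = 14.9 m/s
Subgeostrophic (V < V_g = 17.3 m/s), as expected around a low.
Converting: 14.9 m/s × 1.944 = 29.0 knots

29.0 knots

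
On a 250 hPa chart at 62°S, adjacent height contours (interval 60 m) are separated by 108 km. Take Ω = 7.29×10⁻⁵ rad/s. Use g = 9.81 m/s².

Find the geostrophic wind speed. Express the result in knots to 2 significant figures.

Coriolis parameter at 62°S:
f = 2Ω sin φ = 2 × 7.29×10⁻⁵ × sin 62° = 1.29×10⁻⁴ s⁻¹
Height gradient: |∂Z/∂n| = 60 m / 108000 m = 5.56×10⁻⁴
On a pressure surface, geostrophic balance gives V_g = (g/f)|∂Z/∂n|:
V_g = 9.81 × 5.56×10⁻⁴ / 1.29×10⁻⁴ = 42.3 m/s
Converting: 42.3 m/s × 1.944 = 82 knots

82 knots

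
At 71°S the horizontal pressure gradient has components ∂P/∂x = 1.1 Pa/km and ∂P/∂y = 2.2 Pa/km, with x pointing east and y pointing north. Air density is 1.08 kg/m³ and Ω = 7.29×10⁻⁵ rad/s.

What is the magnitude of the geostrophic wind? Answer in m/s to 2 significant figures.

Coriolis parameter at 71°S:
f = 2Ω sin φ = 2 × 7.29×10⁻⁵ × sin 71° = 1.38×10⁻⁴ s⁻¹
In the Southern Hemisphere f is negative: f = −1.38×10⁻⁴ s⁻¹.
Component geostrophic relations (x east, y north):
u_g = −(1/(fρ)) ∂P/∂y,  v_g = (1/(fρ)) ∂P/∂x
u_g = −(2.2×10⁻³)/(−1.38×10⁻⁴ × 1.08) = 14.8 m/s;  v_g = (1.1×10⁻³)/(−1.38×10⁻⁴ × 1.08) = −7.39 m/s
|V_g| = √(u_g² + v_g²) = 16.5 m/s

17 m/s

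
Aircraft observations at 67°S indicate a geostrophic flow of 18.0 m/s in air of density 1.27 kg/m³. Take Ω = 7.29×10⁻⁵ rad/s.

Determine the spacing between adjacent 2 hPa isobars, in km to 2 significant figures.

Coriolis parameter at 67°S:
f = 2Ω sin φ = 2 × 7.29×10⁻⁵ × sin 67° = 1.34×10⁻⁴ s⁻¹
Geostrophic balance rearranged: |∂P/∂n| = f ρ V_g
|∂P/∂n| = 1.34×10⁻⁴ × 1.27 × 18.0 = 3.07×10⁻³ Pa/m
Isobar spacing: Δn = ΔP/|∂P/∂n| = 200 Pa / 3.07×10⁻³ Pa/m = 65188 m ≈ 65 km

65 km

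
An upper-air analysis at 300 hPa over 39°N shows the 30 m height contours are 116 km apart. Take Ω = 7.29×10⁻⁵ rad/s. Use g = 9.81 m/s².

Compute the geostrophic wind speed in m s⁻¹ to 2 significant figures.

28 m s⁻¹

Coriolis parameter at 39°N:
f = 2Ω sin φ = 2 × 7.29×10⁻⁵ × sin 39° = 9.18×10⁻⁵ s⁻¹
Height gradient: |∂Z/∂n| = 30 m / 116000 m = 2.59×10⁻⁴
On a pressure surface, geostrophic balance gives V_g = (g/f)|∂Z/∂n|:
V_g = 9.81 × 2.59×10⁻⁴ / 9.18×10⁻⁵ = 27.7 m/s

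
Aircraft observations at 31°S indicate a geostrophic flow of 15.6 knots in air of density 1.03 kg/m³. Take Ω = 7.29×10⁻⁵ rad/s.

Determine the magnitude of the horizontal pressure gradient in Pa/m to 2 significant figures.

Coriolis parameter at 31°S:
f = 2Ω sin φ = 2 × 7.29×10⁻⁵ × sin 31° = 7.51×10⁻⁵ s⁻¹
Wind speed in SI: 15.6 knots = 8.03 m/s
Geostrophic balance rearranged: |∂P/∂n| = f ρ V_g
|∂P/∂n| = 7.51×10⁻⁵ × 1.03 × 8.03 = 6.21×10⁻⁴ Pa/m

6.2×10⁻⁴ Pa/m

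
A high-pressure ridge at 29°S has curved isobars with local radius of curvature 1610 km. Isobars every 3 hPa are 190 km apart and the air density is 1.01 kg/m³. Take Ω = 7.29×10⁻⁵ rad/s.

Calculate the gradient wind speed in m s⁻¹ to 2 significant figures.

Coriolis parameter at 29°S:
f = 2Ω sin φ = 2 × 7.29×10⁻⁵ × sin 29° = 7.07×10⁻⁵ s⁻¹
Pressure gradient: |∂P/∂n| = 300 Pa / 190000 m = 1.58×10⁻³ Pa/m
Geostrophic speed: V_g = |∂P/∂n|/(fρ) = 1.58×10⁻³/(7.07×10⁻⁵ × 1.01) = 22.1 m/s
Around a high, pressure-gradient force acts outward with centrifugal, so Coriolis balances both:
fV = (1/ρ)|∂P/∂n| + V²/R  →  V² − fR·V + fR·V_g = 0
With fR = 7.07×10⁻⁵ × 1610×10³ m = 114 m/s:
V = [fR − √((fR)² − 4 fR V_g)]/2 = [114 − √(114² − 4×114×22.1)]/2 = 30.1 m/s
Supergeostrophic (V > V_g = 22.1 m/s), as expected around a high.

30 m s⁻¹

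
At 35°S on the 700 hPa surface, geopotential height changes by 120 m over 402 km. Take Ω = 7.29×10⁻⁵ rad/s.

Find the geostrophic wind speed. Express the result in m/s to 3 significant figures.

35.0 m/s

Coriolis parameter at 35°S:
f = 2Ω sin φ = 2 × 7.29×10⁻⁵ × sin 35° = 8.36×10⁻⁵ s⁻¹
Height gradient: |∂Z/∂n| = 120 m / 402000 m = 2.99×10⁻⁴
On a pressure surface, geostrophic balance gives V_g = (g/f)|∂Z/∂n|:
V_g = 9.81 × 2.99×10⁻⁴ / 8.36×10⁻⁵ = 35.0 m/s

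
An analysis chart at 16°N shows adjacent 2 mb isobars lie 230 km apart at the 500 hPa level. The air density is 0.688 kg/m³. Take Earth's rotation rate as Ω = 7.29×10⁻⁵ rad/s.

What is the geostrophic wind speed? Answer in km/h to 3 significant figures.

Coriolis parameter at 16°N:
f = 2Ω sin φ = 2 × 7.29×10⁻⁵ × sin 16° = 4.02×10⁻⁵ s⁻¹
Pressure gradient: |∂P/∂n| = 200 Pa / 230000 m = 8.70×10⁻⁴ Pa/m
Geostrophic balance (pressure-gradient force = Coriolis force):
V_g = (1/(fρ)) |∂P/∂n| = 8.70×10⁻⁴ / (4.02×10⁻⁵ × 0.688) = 31.4 m/s
Converting: 31.4 m/s × 3.6 = 113 km/h

113 km/h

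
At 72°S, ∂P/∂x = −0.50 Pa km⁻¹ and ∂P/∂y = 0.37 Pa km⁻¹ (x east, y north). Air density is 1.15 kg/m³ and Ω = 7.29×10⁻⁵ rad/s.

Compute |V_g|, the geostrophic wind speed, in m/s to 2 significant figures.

3.9 m/s

Coriolis parameter at 72°S:
f = 2Ω sin φ = 2 × 7.29×10⁻⁵ × sin 72° = 1.39×10⁻⁴ s⁻¹
In the Southern Hemisphere f is negative: f = −1.39×10⁻⁴ s⁻¹.
Component geostrophic relations (x east, y north):
u_g = −(1/(fρ)) ∂P/∂y,  v_g = (1/(fρ)) ∂P/∂x
u_g = −(0.37×10⁻³)/(−1.39×10⁻⁴ × 1.15) = 2.32 m/s;  v_g = (−0.50×10⁻³)/(−1.39×10⁻⁴ × 1.15) = 3.14 m/s
|V_g| = √(u_g² + v_g²) = 3.90 m/s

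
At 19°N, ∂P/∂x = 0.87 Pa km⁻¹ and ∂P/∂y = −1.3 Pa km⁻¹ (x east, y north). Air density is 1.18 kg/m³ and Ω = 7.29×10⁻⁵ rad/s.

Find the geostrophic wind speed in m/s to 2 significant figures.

28 m/s

Coriolis parameter at 19°N:
f = 2Ω sin φ = 2 × 7.29×10⁻⁵ × sin 19° = 4.75×10⁻⁵ s⁻¹
Component geostrophic relations (x east, y north):
u_g = −(1/(fρ)) ∂P/∂y,  v_g = (1/(fρ)) ∂P/∂x
u_g = −(−1.3×10⁻³)/(4.75×10⁻⁵ × 1.18) = 23.2 m/s;  v_g = (0.87×10⁻³)/(4.75×10⁻⁵ × 1.18) = 15.5 m/s
|V_g| = √(u_g² + v_g²) = 27.9 m/s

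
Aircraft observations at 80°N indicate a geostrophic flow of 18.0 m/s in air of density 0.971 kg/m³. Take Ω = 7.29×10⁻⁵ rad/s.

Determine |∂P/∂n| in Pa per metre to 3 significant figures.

Coriolis parameter at 80°N:
f = 2Ω sin φ = 2 × 7.29×10⁻⁵ × sin 80° = 1.44×10⁻⁴ s⁻¹
Geostrophic balance rearranged: |∂P/∂n| = f ρ V_g
|∂P/∂n| = 1.44×10⁻⁴ × 0.971 × 18.0 = 2.51×10⁻³ Pa/m

2.51×10⁻³ Pa/m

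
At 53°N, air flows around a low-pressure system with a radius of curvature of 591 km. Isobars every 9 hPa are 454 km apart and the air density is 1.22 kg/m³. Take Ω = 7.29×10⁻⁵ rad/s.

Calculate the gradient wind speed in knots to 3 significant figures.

23.1 knots

Coriolis parameter at 53°N:
f = 2Ω sin φ = 2 × 7.29×10⁻⁵ × sin 53° = 1.16×10⁻⁴ s⁻¹
Pressure gradient: |∂P/∂n| = 900 Pa / 454000 m = 1.98×10⁻³ Pa/m
Geostrophic speed: V_g = |∂P/∂n|/(fρ) = 1.98×10⁻³/(1.16×10⁻⁴ × 1.22) = 14.0 m/s
Around a low, centrifugal force acts outward with Coriolis, so pressure-gradient force balances both:
(1/ρ)|∂P/∂n| = fV + V²/R  →  V² + fR·V − fR·V_g = 0
With fR = 1.16×10⁻⁴ × 591×10³ m = 68.8 m/s:
V = [−fR + √((fR)² + 4 fR V_g)]/2 = [−68.8 + √(68.8² + 4×68.8×14)]/2 = 11.9 m/s
Subgeostrophic (V < V_g = 14 m/s), as expected around a low.
Converting: 11.9 m/s × 1.944 = 23.1 knots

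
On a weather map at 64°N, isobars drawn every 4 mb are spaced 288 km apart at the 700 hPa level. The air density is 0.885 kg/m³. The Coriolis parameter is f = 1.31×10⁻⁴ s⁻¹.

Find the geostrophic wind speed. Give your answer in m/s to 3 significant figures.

12.0 m/s

Pressure gradient: |∂P/∂n| = 400 Pa / 288000 m = 1.39×10⁻³ Pa/m
Geostrophic balance (pressure-gradient force = Coriolis force):
V_g = (1/(fρ)) |∂P/∂n| = 1.39×10⁻³ / (1.31×10⁻⁴ × 0.885) = 12.0 m/s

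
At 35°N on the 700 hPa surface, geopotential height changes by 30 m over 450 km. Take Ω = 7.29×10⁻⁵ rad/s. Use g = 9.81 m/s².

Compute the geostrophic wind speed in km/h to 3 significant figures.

Coriolis parameter at 35°N:
f = 2Ω sin φ = 2 × 7.29×10⁻⁵ × sin 35° = 8.36×10⁻⁵ s⁻¹
Height gradient: |∂Z/∂n| = 30 m / 450000 m = 6.67×10⁻⁵
On a pressure surface, geostrophic balance gives V_g = (g/f)|∂Z/∂n|:
V_g = 9.81 × 6.67×10⁻⁵ / 8.36×10⁻⁵ = 7.82 m/s
Converting: 7.82 m/s × 3.6 = 28.2 km/h

28.2 km/h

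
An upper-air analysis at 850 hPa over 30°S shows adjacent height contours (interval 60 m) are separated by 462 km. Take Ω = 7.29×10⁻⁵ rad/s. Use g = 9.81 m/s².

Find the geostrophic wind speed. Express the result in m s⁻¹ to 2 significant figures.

Coriolis parameter at 30°S:
f = 2Ω sin φ = 2 × 7.29×10⁻⁵ × sin 30° = 7.29×10⁻⁵ s⁻¹
Height gradient: |∂Z/∂n| = 60 m / 462000 m = 1.30×10⁻⁴
On a pressure surface, geostrophic balance gives V_g = (g/f)|∂Z/∂n|:
V_g = 9.81 × 1.30×10⁻⁴ / 7.29×10⁻⁵ = 17.5 m/s

17 m s⁻¹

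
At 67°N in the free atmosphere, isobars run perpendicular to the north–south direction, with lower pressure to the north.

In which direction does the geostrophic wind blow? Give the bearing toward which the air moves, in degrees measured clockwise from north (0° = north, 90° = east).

090°

The pressure-gradient force points toward the north (bearing 000°).
Geostrophic balance: in the Northern Hemisphere the Coriolis force deflects motion to the right, so the geostrophic wind blows 90° to the right of the pressure-gradient force (low pressure on the left).
Rotating 000° by 90° clockwise gives 090° — the wind blows toward the east.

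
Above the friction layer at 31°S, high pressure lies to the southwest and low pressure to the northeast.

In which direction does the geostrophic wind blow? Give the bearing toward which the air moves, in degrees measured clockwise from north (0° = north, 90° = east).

315°

The pressure-gradient force points toward the northeast (bearing 045°).
Geostrophic balance: in the Southern Hemisphere the Coriolis force deflects motion to the left, so the geostrophic wind blows 90° to the left of the pressure-gradient force (low pressure on the right).
Rotating 045° by 90° counterclockwise gives 315° — the wind blows toward the northwest.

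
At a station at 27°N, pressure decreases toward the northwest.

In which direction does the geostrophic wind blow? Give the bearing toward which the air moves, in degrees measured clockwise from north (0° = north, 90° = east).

045°

The pressure-gradient force points toward the northwest (bearing 315°).
Geostrophic balance: in the Northern Hemisphere the Coriolis force deflects motion to the right, so the geostrophic wind blows 90° to the right of the pressure-gradient force (low pressure on the left).
Rotating 315° by 90° clockwise gives 045° — the wind blows toward the northeast.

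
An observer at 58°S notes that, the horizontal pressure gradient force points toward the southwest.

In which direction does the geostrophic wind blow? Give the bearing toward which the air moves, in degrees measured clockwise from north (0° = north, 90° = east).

The pressure-gradient force points toward the southwest (bearing 225°).
Geostrophic balance: in the Southern Hemisphere the Coriolis force deflects motion to the left, so the geostrophic wind blows 90° to the left of the pressure-gradient force (low pressure on the right).
Rotating 225° by 90° counterclockwise gives 135° — the wind blows toward the southeast.

135°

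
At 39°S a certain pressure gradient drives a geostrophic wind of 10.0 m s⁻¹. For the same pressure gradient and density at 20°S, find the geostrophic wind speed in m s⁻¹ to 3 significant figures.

With the same pressure gradient and density, V_g ∝ 1/f ∝ 1/sin φ.
V₂ = V₁ · sin φ₁ / sin φ₂ = 10.0 × sin 39° / sin 20°
V₂ = 10.0 × 0.6293/0.3420 = 18.4 m s⁻¹

18.4 m s⁻¹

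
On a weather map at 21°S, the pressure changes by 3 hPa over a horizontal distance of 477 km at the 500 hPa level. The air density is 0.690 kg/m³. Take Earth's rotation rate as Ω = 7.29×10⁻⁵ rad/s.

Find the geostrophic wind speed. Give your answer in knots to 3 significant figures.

Coriolis parameter at 21°S:
f = 2Ω sin φ = 2 × 7.29×10⁻⁵ × sin 21° = 5.23×10⁻⁵ s⁻¹
Pressure gradient: |∂P/∂n| = 300 Pa / 477000 m = 6.29×10⁻⁴ Pa/m
Geostrophic balance (pressure-gradient force = Coriolis force):
V_g = (1/(fρ)) |∂P/∂n| = 6.29×10⁻⁴ / (5.23×10⁻⁵ × 0.690) = 17.4 m/s
Converting: 17.4 m/s × 1.944 = 33.9 knots

33.9 knots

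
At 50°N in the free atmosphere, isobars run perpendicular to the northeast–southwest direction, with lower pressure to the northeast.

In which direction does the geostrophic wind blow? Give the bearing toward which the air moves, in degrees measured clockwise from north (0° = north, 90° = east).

135°

The pressure-gradient force points toward the northeast (bearing 045°).
Geostrophic balance: in the Northern Hemisphere the Coriolis force deflects motion to the right, so the geostrophic wind blows 90° to the right of the pressure-gradient force (low pressure on the left).
Rotating 045° by 90° clockwise gives 135° — the wind blows toward the southeast.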